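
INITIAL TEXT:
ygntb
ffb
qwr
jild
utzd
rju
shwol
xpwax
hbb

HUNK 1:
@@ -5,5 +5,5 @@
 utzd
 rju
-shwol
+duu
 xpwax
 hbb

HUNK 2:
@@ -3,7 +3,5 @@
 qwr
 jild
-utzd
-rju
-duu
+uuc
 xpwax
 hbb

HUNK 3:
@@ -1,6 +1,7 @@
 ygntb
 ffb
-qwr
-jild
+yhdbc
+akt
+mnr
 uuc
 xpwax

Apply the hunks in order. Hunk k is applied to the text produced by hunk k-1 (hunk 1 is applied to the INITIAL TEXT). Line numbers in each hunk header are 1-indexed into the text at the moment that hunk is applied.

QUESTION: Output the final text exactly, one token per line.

Answer: ygntb
ffb
yhdbc
akt
mnr
uuc
xpwax
hbb

Derivation:
Hunk 1: at line 5 remove [shwol] add [duu] -> 9 lines: ygntb ffb qwr jild utzd rju duu xpwax hbb
Hunk 2: at line 3 remove [utzd,rju,duu] add [uuc] -> 7 lines: ygntb ffb qwr jild uuc xpwax hbb
Hunk 3: at line 1 remove [qwr,jild] add [yhdbc,akt,mnr] -> 8 lines: ygntb ffb yhdbc akt mnr uuc xpwax hbb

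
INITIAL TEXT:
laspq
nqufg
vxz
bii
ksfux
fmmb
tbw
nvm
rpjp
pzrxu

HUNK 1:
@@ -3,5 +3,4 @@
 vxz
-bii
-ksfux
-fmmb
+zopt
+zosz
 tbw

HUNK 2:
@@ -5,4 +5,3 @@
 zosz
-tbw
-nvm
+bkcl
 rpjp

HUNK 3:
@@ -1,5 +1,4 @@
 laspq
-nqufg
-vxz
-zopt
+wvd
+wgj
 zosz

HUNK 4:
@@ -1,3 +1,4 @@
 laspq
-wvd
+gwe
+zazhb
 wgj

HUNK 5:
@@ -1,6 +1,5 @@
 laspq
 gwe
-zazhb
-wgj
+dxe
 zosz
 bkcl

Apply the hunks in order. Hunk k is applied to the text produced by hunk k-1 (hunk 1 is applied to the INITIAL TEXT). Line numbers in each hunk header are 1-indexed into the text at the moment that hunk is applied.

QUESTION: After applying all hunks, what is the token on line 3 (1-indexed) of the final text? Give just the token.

Hunk 1: at line 3 remove [bii,ksfux,fmmb] add [zopt,zosz] -> 9 lines: laspq nqufg vxz zopt zosz tbw nvm rpjp pzrxu
Hunk 2: at line 5 remove [tbw,nvm] add [bkcl] -> 8 lines: laspq nqufg vxz zopt zosz bkcl rpjp pzrxu
Hunk 3: at line 1 remove [nqufg,vxz,zopt] add [wvd,wgj] -> 7 lines: laspq wvd wgj zosz bkcl rpjp pzrxu
Hunk 4: at line 1 remove [wvd] add [gwe,zazhb] -> 8 lines: laspq gwe zazhb wgj zosz bkcl rpjp pzrxu
Hunk 5: at line 1 remove [zazhb,wgj] add [dxe] -> 7 lines: laspq gwe dxe zosz bkcl rpjp pzrxu
Final line 3: dxe

Answer: dxe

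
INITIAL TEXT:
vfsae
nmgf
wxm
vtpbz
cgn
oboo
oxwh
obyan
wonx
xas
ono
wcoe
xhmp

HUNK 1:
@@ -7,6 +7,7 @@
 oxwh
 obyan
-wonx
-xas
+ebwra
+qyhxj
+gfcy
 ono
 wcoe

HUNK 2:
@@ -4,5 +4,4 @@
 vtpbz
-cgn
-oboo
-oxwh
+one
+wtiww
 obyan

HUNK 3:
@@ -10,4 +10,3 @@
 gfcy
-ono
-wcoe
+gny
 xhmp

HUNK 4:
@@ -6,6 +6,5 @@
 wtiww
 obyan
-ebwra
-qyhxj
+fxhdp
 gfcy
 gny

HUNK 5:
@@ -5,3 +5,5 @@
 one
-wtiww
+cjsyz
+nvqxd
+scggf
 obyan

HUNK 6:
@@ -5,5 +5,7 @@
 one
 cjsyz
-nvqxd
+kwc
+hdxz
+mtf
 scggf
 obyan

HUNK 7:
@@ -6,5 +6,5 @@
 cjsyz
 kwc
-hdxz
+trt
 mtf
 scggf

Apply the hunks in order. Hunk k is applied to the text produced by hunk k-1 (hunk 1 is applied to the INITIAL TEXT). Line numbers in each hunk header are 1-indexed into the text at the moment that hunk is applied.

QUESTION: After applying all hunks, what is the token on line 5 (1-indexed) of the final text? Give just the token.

Hunk 1: at line 7 remove [wonx,xas] add [ebwra,qyhxj,gfcy] -> 14 lines: vfsae nmgf wxm vtpbz cgn oboo oxwh obyan ebwra qyhxj gfcy ono wcoe xhmp
Hunk 2: at line 4 remove [cgn,oboo,oxwh] add [one,wtiww] -> 13 lines: vfsae nmgf wxm vtpbz one wtiww obyan ebwra qyhxj gfcy ono wcoe xhmp
Hunk 3: at line 10 remove [ono,wcoe] add [gny] -> 12 lines: vfsae nmgf wxm vtpbz one wtiww obyan ebwra qyhxj gfcy gny xhmp
Hunk 4: at line 6 remove [ebwra,qyhxj] add [fxhdp] -> 11 lines: vfsae nmgf wxm vtpbz one wtiww obyan fxhdp gfcy gny xhmp
Hunk 5: at line 5 remove [wtiww] add [cjsyz,nvqxd,scggf] -> 13 lines: vfsae nmgf wxm vtpbz one cjsyz nvqxd scggf obyan fxhdp gfcy gny xhmp
Hunk 6: at line 5 remove [nvqxd] add [kwc,hdxz,mtf] -> 15 lines: vfsae nmgf wxm vtpbz one cjsyz kwc hdxz mtf scggf obyan fxhdp gfcy gny xhmp
Hunk 7: at line 6 remove [hdxz] add [trt] -> 15 lines: vfsae nmgf wxm vtpbz one cjsyz kwc trt mtf scggf obyan fxhdp gfcy gny xhmp
Final line 5: one

Answer: one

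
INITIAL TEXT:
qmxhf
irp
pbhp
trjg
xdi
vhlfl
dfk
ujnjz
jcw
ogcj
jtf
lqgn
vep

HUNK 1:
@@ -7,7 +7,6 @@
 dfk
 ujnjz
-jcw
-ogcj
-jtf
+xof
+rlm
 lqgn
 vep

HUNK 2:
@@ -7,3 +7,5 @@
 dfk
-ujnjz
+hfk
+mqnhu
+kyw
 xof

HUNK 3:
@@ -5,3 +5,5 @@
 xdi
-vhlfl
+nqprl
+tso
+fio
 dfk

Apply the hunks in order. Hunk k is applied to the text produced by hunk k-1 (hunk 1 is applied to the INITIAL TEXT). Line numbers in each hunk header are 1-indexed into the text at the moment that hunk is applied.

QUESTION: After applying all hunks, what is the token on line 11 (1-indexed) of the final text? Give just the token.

Answer: mqnhu

Derivation:
Hunk 1: at line 7 remove [jcw,ogcj,jtf] add [xof,rlm] -> 12 lines: qmxhf irp pbhp trjg xdi vhlfl dfk ujnjz xof rlm lqgn vep
Hunk 2: at line 7 remove [ujnjz] add [hfk,mqnhu,kyw] -> 14 lines: qmxhf irp pbhp trjg xdi vhlfl dfk hfk mqnhu kyw xof rlm lqgn vep
Hunk 3: at line 5 remove [vhlfl] add [nqprl,tso,fio] -> 16 lines: qmxhf irp pbhp trjg xdi nqprl tso fio dfk hfk mqnhu kyw xof rlm lqgn vep
Final line 11: mqnhu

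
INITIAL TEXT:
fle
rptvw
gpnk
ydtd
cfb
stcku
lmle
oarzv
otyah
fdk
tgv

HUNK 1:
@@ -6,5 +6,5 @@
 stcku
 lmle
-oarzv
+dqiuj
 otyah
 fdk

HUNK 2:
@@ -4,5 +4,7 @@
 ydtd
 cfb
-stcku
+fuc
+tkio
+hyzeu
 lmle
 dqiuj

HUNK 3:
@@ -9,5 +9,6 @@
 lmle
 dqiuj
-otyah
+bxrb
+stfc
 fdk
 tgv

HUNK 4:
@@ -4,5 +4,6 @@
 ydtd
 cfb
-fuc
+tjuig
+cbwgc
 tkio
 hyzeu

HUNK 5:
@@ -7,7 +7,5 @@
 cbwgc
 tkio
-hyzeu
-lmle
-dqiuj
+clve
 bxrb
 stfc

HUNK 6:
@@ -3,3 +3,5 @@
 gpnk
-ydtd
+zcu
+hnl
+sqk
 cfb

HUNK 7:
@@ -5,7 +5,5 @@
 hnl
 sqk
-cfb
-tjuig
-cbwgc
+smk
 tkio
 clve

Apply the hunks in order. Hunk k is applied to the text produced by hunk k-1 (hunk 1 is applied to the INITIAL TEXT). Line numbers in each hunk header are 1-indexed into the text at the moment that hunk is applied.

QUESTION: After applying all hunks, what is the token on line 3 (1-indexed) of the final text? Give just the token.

Answer: gpnk

Derivation:
Hunk 1: at line 6 remove [oarzv] add [dqiuj] -> 11 lines: fle rptvw gpnk ydtd cfb stcku lmle dqiuj otyah fdk tgv
Hunk 2: at line 4 remove [stcku] add [fuc,tkio,hyzeu] -> 13 lines: fle rptvw gpnk ydtd cfb fuc tkio hyzeu lmle dqiuj otyah fdk tgv
Hunk 3: at line 9 remove [otyah] add [bxrb,stfc] -> 14 lines: fle rptvw gpnk ydtd cfb fuc tkio hyzeu lmle dqiuj bxrb stfc fdk tgv
Hunk 4: at line 4 remove [fuc] add [tjuig,cbwgc] -> 15 lines: fle rptvw gpnk ydtd cfb tjuig cbwgc tkio hyzeu lmle dqiuj bxrb stfc fdk tgv
Hunk 5: at line 7 remove [hyzeu,lmle,dqiuj] add [clve] -> 13 lines: fle rptvw gpnk ydtd cfb tjuig cbwgc tkio clve bxrb stfc fdk tgv
Hunk 6: at line 3 remove [ydtd] add [zcu,hnl,sqk] -> 15 lines: fle rptvw gpnk zcu hnl sqk cfb tjuig cbwgc tkio clve bxrb stfc fdk tgv
Hunk 7: at line 5 remove [cfb,tjuig,cbwgc] add [smk] -> 13 lines: fle rptvw gpnk zcu hnl sqk smk tkio clve bxrb stfc fdk tgv
Final line 3: gpnk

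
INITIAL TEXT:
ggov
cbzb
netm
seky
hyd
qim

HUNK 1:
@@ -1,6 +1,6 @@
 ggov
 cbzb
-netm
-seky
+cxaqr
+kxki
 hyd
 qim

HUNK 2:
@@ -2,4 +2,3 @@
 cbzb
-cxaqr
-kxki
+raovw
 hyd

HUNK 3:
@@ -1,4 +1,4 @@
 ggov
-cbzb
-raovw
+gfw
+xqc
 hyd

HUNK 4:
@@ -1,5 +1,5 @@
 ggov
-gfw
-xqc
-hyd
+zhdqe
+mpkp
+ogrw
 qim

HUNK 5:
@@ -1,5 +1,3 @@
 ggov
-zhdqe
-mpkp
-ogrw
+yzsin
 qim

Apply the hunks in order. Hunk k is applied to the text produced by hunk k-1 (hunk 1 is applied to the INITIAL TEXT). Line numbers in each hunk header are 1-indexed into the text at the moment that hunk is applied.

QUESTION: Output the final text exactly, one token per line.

Hunk 1: at line 1 remove [netm,seky] add [cxaqr,kxki] -> 6 lines: ggov cbzb cxaqr kxki hyd qim
Hunk 2: at line 2 remove [cxaqr,kxki] add [raovw] -> 5 lines: ggov cbzb raovw hyd qim
Hunk 3: at line 1 remove [cbzb,raovw] add [gfw,xqc] -> 5 lines: ggov gfw xqc hyd qim
Hunk 4: at line 1 remove [gfw,xqc,hyd] add [zhdqe,mpkp,ogrw] -> 5 lines: ggov zhdqe mpkp ogrw qim
Hunk 5: at line 1 remove [zhdqe,mpkp,ogrw] add [yzsin] -> 3 lines: ggov yzsin qim

Answer: ggov
yzsin
qim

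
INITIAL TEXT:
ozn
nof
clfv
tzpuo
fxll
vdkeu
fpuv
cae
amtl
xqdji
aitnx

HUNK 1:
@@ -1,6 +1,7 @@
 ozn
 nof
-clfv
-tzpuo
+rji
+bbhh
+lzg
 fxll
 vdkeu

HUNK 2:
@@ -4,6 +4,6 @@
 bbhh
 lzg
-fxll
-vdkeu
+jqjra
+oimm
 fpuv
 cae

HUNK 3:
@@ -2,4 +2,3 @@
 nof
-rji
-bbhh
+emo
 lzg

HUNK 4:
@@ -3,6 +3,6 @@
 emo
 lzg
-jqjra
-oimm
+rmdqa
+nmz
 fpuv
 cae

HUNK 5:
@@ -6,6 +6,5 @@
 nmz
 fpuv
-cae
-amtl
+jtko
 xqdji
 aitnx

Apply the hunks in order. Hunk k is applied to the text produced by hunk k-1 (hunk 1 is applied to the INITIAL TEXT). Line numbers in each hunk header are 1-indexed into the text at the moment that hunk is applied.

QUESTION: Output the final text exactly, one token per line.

Hunk 1: at line 1 remove [clfv,tzpuo] add [rji,bbhh,lzg] -> 12 lines: ozn nof rji bbhh lzg fxll vdkeu fpuv cae amtl xqdji aitnx
Hunk 2: at line 4 remove [fxll,vdkeu] add [jqjra,oimm] -> 12 lines: ozn nof rji bbhh lzg jqjra oimm fpuv cae amtl xqdji aitnx
Hunk 3: at line 2 remove [rji,bbhh] add [emo] -> 11 lines: ozn nof emo lzg jqjra oimm fpuv cae amtl xqdji aitnx
Hunk 4: at line 3 remove [jqjra,oimm] add [rmdqa,nmz] -> 11 lines: ozn nof emo lzg rmdqa nmz fpuv cae amtl xqdji aitnx
Hunk 5: at line 6 remove [cae,amtl] add [jtko] -> 10 lines: ozn nof emo lzg rmdqa nmz fpuv jtko xqdji aitnx

Answer: ozn
nof
emo
lzg
rmdqa
nmz
fpuv
jtko
xqdji
aitnx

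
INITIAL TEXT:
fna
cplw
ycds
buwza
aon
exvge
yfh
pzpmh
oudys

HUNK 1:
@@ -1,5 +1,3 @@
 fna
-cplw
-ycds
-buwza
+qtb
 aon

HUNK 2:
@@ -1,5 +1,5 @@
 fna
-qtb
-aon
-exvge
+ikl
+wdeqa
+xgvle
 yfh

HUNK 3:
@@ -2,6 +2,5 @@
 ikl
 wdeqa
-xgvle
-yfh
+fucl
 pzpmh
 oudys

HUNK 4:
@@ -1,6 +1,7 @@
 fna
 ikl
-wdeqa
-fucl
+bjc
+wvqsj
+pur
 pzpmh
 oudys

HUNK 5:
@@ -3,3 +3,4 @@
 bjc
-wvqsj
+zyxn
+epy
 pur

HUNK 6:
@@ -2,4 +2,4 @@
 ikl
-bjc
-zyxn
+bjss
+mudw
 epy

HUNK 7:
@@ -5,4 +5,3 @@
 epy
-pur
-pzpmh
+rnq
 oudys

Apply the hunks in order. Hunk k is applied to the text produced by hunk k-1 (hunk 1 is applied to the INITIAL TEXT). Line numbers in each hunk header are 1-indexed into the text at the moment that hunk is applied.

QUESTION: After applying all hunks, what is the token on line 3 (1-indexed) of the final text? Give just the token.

Hunk 1: at line 1 remove [cplw,ycds,buwza] add [qtb] -> 7 lines: fna qtb aon exvge yfh pzpmh oudys
Hunk 2: at line 1 remove [qtb,aon,exvge] add [ikl,wdeqa,xgvle] -> 7 lines: fna ikl wdeqa xgvle yfh pzpmh oudys
Hunk 3: at line 2 remove [xgvle,yfh] add [fucl] -> 6 lines: fna ikl wdeqa fucl pzpmh oudys
Hunk 4: at line 1 remove [wdeqa,fucl] add [bjc,wvqsj,pur] -> 7 lines: fna ikl bjc wvqsj pur pzpmh oudys
Hunk 5: at line 3 remove [wvqsj] add [zyxn,epy] -> 8 lines: fna ikl bjc zyxn epy pur pzpmh oudys
Hunk 6: at line 2 remove [bjc,zyxn] add [bjss,mudw] -> 8 lines: fna ikl bjss mudw epy pur pzpmh oudys
Hunk 7: at line 5 remove [pur,pzpmh] add [rnq] -> 7 lines: fna ikl bjss mudw epy rnq oudys
Final line 3: bjss

Answer: bjss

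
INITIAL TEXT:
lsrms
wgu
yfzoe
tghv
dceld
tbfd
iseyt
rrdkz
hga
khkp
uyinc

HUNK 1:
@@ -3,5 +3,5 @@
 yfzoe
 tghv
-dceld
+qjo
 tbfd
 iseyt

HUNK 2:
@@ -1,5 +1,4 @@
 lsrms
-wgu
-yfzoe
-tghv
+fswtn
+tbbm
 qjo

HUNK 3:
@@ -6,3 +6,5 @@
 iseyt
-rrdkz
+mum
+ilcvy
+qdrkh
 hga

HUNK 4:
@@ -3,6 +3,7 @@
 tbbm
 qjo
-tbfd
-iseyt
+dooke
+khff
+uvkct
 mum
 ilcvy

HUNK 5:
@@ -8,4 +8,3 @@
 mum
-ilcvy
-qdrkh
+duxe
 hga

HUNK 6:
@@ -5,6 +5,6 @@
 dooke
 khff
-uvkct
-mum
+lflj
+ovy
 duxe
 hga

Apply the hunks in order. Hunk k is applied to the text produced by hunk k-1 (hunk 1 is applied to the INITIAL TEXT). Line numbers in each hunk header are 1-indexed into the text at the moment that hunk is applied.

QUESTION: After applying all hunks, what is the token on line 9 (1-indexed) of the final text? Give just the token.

Answer: duxe

Derivation:
Hunk 1: at line 3 remove [dceld] add [qjo] -> 11 lines: lsrms wgu yfzoe tghv qjo tbfd iseyt rrdkz hga khkp uyinc
Hunk 2: at line 1 remove [wgu,yfzoe,tghv] add [fswtn,tbbm] -> 10 lines: lsrms fswtn tbbm qjo tbfd iseyt rrdkz hga khkp uyinc
Hunk 3: at line 6 remove [rrdkz] add [mum,ilcvy,qdrkh] -> 12 lines: lsrms fswtn tbbm qjo tbfd iseyt mum ilcvy qdrkh hga khkp uyinc
Hunk 4: at line 3 remove [tbfd,iseyt] add [dooke,khff,uvkct] -> 13 lines: lsrms fswtn tbbm qjo dooke khff uvkct mum ilcvy qdrkh hga khkp uyinc
Hunk 5: at line 8 remove [ilcvy,qdrkh] add [duxe] -> 12 lines: lsrms fswtn tbbm qjo dooke khff uvkct mum duxe hga khkp uyinc
Hunk 6: at line 5 remove [uvkct,mum] add [lflj,ovy] -> 12 lines: lsrms fswtn tbbm qjo dooke khff lflj ovy duxe hga khkp uyinc
Final line 9: duxe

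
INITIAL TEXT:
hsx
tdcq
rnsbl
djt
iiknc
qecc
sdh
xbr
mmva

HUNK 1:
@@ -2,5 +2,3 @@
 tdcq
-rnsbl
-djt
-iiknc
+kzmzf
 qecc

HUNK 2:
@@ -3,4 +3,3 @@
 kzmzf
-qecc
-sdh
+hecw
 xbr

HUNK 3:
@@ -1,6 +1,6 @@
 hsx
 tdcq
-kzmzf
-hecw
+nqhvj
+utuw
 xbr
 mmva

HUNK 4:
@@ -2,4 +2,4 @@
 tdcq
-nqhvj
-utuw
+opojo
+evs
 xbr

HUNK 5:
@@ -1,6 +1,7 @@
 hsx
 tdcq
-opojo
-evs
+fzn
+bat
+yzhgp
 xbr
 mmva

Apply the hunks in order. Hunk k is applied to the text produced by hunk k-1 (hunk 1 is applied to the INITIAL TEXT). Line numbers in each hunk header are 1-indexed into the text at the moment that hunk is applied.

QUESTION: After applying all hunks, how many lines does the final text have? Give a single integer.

Hunk 1: at line 2 remove [rnsbl,djt,iiknc] add [kzmzf] -> 7 lines: hsx tdcq kzmzf qecc sdh xbr mmva
Hunk 2: at line 3 remove [qecc,sdh] add [hecw] -> 6 lines: hsx tdcq kzmzf hecw xbr mmva
Hunk 3: at line 1 remove [kzmzf,hecw] add [nqhvj,utuw] -> 6 lines: hsx tdcq nqhvj utuw xbr mmva
Hunk 4: at line 2 remove [nqhvj,utuw] add [opojo,evs] -> 6 lines: hsx tdcq opojo evs xbr mmva
Hunk 5: at line 1 remove [opojo,evs] add [fzn,bat,yzhgp] -> 7 lines: hsx tdcq fzn bat yzhgp xbr mmva
Final line count: 7

Answer: 7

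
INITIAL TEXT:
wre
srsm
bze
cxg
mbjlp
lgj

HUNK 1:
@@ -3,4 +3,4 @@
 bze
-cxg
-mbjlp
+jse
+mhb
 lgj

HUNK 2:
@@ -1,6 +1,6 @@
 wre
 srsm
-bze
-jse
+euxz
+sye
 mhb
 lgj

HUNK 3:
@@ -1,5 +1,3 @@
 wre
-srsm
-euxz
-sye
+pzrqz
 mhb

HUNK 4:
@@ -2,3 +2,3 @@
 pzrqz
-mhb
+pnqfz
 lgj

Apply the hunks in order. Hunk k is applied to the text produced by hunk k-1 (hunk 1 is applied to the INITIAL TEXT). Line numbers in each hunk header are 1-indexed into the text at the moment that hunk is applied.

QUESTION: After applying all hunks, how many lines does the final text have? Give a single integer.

Hunk 1: at line 3 remove [cxg,mbjlp] add [jse,mhb] -> 6 lines: wre srsm bze jse mhb lgj
Hunk 2: at line 1 remove [bze,jse] add [euxz,sye] -> 6 lines: wre srsm euxz sye mhb lgj
Hunk 3: at line 1 remove [srsm,euxz,sye] add [pzrqz] -> 4 lines: wre pzrqz mhb lgj
Hunk 4: at line 2 remove [mhb] add [pnqfz] -> 4 lines: wre pzrqz pnqfz lgj
Final line count: 4

Answer: 4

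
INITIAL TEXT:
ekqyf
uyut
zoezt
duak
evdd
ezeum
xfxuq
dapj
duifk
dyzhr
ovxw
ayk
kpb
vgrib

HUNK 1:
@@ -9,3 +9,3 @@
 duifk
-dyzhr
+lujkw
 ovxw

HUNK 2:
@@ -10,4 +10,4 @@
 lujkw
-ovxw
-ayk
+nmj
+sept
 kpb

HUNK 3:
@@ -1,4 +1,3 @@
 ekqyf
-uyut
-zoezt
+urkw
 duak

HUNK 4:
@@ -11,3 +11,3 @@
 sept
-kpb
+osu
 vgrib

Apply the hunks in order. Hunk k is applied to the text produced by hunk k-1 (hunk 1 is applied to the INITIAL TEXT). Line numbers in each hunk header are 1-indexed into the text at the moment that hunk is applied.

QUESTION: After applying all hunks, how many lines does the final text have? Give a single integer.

Hunk 1: at line 9 remove [dyzhr] add [lujkw] -> 14 lines: ekqyf uyut zoezt duak evdd ezeum xfxuq dapj duifk lujkw ovxw ayk kpb vgrib
Hunk 2: at line 10 remove [ovxw,ayk] add [nmj,sept] -> 14 lines: ekqyf uyut zoezt duak evdd ezeum xfxuq dapj duifk lujkw nmj sept kpb vgrib
Hunk 3: at line 1 remove [uyut,zoezt] add [urkw] -> 13 lines: ekqyf urkw duak evdd ezeum xfxuq dapj duifk lujkw nmj sept kpb vgrib
Hunk 4: at line 11 remove [kpb] add [osu] -> 13 lines: ekqyf urkw duak evdd ezeum xfxuq dapj duifk lujkw nmj sept osu vgrib
Final line count: 13

Answer: 13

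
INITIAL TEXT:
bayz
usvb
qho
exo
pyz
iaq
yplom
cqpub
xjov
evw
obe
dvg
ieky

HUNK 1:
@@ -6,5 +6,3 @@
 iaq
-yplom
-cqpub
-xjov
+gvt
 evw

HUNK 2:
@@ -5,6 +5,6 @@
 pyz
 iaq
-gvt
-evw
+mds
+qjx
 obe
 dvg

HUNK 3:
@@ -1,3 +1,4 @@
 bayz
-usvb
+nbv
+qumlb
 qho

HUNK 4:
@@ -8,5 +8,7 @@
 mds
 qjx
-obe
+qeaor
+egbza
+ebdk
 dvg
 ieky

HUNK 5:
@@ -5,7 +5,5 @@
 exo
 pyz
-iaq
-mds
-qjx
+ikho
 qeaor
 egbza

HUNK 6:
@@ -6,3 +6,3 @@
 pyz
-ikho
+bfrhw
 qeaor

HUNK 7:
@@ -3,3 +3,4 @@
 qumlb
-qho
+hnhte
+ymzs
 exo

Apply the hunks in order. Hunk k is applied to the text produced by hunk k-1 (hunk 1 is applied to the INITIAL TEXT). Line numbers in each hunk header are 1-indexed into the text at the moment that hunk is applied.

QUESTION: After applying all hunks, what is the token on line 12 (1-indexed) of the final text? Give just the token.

Hunk 1: at line 6 remove [yplom,cqpub,xjov] add [gvt] -> 11 lines: bayz usvb qho exo pyz iaq gvt evw obe dvg ieky
Hunk 2: at line 5 remove [gvt,evw] add [mds,qjx] -> 11 lines: bayz usvb qho exo pyz iaq mds qjx obe dvg ieky
Hunk 3: at line 1 remove [usvb] add [nbv,qumlb] -> 12 lines: bayz nbv qumlb qho exo pyz iaq mds qjx obe dvg ieky
Hunk 4: at line 8 remove [obe] add [qeaor,egbza,ebdk] -> 14 lines: bayz nbv qumlb qho exo pyz iaq mds qjx qeaor egbza ebdk dvg ieky
Hunk 5: at line 5 remove [iaq,mds,qjx] add [ikho] -> 12 lines: bayz nbv qumlb qho exo pyz ikho qeaor egbza ebdk dvg ieky
Hunk 6: at line 6 remove [ikho] add [bfrhw] -> 12 lines: bayz nbv qumlb qho exo pyz bfrhw qeaor egbza ebdk dvg ieky
Hunk 7: at line 3 remove [qho] add [hnhte,ymzs] -> 13 lines: bayz nbv qumlb hnhte ymzs exo pyz bfrhw qeaor egbza ebdk dvg ieky
Final line 12: dvg

Answer: dvg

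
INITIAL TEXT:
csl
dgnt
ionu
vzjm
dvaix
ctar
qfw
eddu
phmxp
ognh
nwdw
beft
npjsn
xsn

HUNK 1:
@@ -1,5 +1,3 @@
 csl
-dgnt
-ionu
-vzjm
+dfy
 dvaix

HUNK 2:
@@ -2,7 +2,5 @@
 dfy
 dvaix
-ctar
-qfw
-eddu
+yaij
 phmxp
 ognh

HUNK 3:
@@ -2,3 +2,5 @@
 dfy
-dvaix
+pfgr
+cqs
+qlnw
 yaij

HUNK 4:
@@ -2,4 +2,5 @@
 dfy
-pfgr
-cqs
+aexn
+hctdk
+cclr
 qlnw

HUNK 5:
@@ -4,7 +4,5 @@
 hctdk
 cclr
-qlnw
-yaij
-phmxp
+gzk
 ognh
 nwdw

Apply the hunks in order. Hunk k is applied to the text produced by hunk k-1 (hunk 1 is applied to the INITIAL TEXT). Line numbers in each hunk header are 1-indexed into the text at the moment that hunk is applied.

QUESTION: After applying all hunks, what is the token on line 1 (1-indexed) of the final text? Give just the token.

Hunk 1: at line 1 remove [dgnt,ionu,vzjm] add [dfy] -> 12 lines: csl dfy dvaix ctar qfw eddu phmxp ognh nwdw beft npjsn xsn
Hunk 2: at line 2 remove [ctar,qfw,eddu] add [yaij] -> 10 lines: csl dfy dvaix yaij phmxp ognh nwdw beft npjsn xsn
Hunk 3: at line 2 remove [dvaix] add [pfgr,cqs,qlnw] -> 12 lines: csl dfy pfgr cqs qlnw yaij phmxp ognh nwdw beft npjsn xsn
Hunk 4: at line 2 remove [pfgr,cqs] add [aexn,hctdk,cclr] -> 13 lines: csl dfy aexn hctdk cclr qlnw yaij phmxp ognh nwdw beft npjsn xsn
Hunk 5: at line 4 remove [qlnw,yaij,phmxp] add [gzk] -> 11 lines: csl dfy aexn hctdk cclr gzk ognh nwdw beft npjsn xsn
Final line 1: csl

Answer: csl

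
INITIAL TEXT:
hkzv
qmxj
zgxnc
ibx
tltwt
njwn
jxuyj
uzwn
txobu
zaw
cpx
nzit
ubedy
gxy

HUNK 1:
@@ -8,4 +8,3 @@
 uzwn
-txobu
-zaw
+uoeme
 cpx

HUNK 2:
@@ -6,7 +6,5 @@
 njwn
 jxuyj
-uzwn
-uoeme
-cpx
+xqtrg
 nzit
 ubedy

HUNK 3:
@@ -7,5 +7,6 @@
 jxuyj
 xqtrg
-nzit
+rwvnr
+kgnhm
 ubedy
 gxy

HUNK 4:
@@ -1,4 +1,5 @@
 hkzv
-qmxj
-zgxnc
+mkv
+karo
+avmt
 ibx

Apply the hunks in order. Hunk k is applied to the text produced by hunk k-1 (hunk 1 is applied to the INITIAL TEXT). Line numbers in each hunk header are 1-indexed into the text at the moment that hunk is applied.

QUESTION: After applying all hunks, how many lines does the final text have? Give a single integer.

Answer: 13

Derivation:
Hunk 1: at line 8 remove [txobu,zaw] add [uoeme] -> 13 lines: hkzv qmxj zgxnc ibx tltwt njwn jxuyj uzwn uoeme cpx nzit ubedy gxy
Hunk 2: at line 6 remove [uzwn,uoeme,cpx] add [xqtrg] -> 11 lines: hkzv qmxj zgxnc ibx tltwt njwn jxuyj xqtrg nzit ubedy gxy
Hunk 3: at line 7 remove [nzit] add [rwvnr,kgnhm] -> 12 lines: hkzv qmxj zgxnc ibx tltwt njwn jxuyj xqtrg rwvnr kgnhm ubedy gxy
Hunk 4: at line 1 remove [qmxj,zgxnc] add [mkv,karo,avmt] -> 13 lines: hkzv mkv karo avmt ibx tltwt njwn jxuyj xqtrg rwvnr kgnhm ubedy gxy
Final line count: 13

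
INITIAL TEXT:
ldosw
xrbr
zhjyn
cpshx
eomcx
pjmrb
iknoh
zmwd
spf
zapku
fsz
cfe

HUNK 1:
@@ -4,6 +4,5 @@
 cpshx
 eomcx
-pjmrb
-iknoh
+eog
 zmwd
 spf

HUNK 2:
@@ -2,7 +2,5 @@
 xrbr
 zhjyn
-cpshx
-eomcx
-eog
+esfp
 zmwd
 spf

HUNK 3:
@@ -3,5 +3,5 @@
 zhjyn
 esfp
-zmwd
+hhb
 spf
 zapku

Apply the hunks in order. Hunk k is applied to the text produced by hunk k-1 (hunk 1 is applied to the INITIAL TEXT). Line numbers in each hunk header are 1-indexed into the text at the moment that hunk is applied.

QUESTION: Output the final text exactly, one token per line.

Answer: ldosw
xrbr
zhjyn
esfp
hhb
spf
zapku
fsz
cfe

Derivation:
Hunk 1: at line 4 remove [pjmrb,iknoh] add [eog] -> 11 lines: ldosw xrbr zhjyn cpshx eomcx eog zmwd spf zapku fsz cfe
Hunk 2: at line 2 remove [cpshx,eomcx,eog] add [esfp] -> 9 lines: ldosw xrbr zhjyn esfp zmwd spf zapku fsz cfe
Hunk 3: at line 3 remove [zmwd] add [hhb] -> 9 lines: ldosw xrbr zhjyn esfp hhb spf zapku fsz cfe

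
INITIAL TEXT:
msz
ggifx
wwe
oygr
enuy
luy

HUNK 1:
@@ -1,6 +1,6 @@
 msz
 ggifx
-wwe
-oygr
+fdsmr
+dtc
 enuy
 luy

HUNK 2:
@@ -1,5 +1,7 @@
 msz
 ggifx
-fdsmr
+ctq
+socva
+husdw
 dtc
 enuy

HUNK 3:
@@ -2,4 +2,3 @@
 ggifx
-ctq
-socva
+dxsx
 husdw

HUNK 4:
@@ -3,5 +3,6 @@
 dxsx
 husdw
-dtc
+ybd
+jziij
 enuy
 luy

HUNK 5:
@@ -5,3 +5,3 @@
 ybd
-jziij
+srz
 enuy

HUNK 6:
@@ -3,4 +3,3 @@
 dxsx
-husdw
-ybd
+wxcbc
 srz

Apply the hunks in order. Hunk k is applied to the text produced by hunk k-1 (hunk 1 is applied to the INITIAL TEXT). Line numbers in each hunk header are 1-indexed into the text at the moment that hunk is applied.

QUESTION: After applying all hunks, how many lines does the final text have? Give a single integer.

Answer: 7

Derivation:
Hunk 1: at line 1 remove [wwe,oygr] add [fdsmr,dtc] -> 6 lines: msz ggifx fdsmr dtc enuy luy
Hunk 2: at line 1 remove [fdsmr] add [ctq,socva,husdw] -> 8 lines: msz ggifx ctq socva husdw dtc enuy luy
Hunk 3: at line 2 remove [ctq,socva] add [dxsx] -> 7 lines: msz ggifx dxsx husdw dtc enuy luy
Hunk 4: at line 3 remove [dtc] add [ybd,jziij] -> 8 lines: msz ggifx dxsx husdw ybd jziij enuy luy
Hunk 5: at line 5 remove [jziij] add [srz] -> 8 lines: msz ggifx dxsx husdw ybd srz enuy luy
Hunk 6: at line 3 remove [husdw,ybd] add [wxcbc] -> 7 lines: msz ggifx dxsx wxcbc srz enuy luy
Final line count: 7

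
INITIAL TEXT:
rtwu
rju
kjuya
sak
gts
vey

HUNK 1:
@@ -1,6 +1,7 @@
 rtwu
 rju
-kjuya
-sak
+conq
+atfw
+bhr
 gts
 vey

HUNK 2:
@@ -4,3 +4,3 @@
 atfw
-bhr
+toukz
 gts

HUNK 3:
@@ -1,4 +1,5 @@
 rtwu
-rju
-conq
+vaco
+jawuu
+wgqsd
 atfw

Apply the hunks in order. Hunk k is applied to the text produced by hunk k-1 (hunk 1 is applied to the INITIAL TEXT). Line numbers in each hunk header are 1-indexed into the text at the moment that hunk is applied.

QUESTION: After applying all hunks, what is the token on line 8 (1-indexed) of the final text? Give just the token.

Answer: vey

Derivation:
Hunk 1: at line 1 remove [kjuya,sak] add [conq,atfw,bhr] -> 7 lines: rtwu rju conq atfw bhr gts vey
Hunk 2: at line 4 remove [bhr] add [toukz] -> 7 lines: rtwu rju conq atfw toukz gts vey
Hunk 3: at line 1 remove [rju,conq] add [vaco,jawuu,wgqsd] -> 8 lines: rtwu vaco jawuu wgqsd atfw toukz gts vey
Final line 8: vey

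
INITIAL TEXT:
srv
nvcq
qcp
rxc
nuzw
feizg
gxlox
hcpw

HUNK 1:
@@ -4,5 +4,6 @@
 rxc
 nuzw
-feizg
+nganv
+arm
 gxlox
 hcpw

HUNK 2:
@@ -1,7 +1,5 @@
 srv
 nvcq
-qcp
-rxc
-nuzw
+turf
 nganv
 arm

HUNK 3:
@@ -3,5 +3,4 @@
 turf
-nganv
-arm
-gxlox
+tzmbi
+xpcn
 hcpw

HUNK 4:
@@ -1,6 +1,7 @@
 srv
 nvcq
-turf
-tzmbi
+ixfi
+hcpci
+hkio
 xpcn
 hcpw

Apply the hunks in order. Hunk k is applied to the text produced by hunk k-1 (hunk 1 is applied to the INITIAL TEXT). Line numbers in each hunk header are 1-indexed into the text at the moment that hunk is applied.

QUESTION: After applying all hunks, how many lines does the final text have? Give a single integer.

Answer: 7

Derivation:
Hunk 1: at line 4 remove [feizg] add [nganv,arm] -> 9 lines: srv nvcq qcp rxc nuzw nganv arm gxlox hcpw
Hunk 2: at line 1 remove [qcp,rxc,nuzw] add [turf] -> 7 lines: srv nvcq turf nganv arm gxlox hcpw
Hunk 3: at line 3 remove [nganv,arm,gxlox] add [tzmbi,xpcn] -> 6 lines: srv nvcq turf tzmbi xpcn hcpw
Hunk 4: at line 1 remove [turf,tzmbi] add [ixfi,hcpci,hkio] -> 7 lines: srv nvcq ixfi hcpci hkio xpcn hcpw
Final line count: 7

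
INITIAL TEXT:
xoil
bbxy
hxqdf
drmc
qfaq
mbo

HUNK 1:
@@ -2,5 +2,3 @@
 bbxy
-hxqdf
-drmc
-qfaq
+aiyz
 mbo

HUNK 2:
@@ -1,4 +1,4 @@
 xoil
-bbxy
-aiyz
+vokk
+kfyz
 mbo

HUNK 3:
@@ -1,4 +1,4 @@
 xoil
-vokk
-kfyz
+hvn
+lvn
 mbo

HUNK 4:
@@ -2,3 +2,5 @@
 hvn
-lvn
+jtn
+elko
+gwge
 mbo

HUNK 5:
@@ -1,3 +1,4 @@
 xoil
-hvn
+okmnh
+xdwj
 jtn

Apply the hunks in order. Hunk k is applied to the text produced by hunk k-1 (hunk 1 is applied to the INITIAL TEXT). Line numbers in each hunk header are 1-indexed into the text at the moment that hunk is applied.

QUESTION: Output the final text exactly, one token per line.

Hunk 1: at line 2 remove [hxqdf,drmc,qfaq] add [aiyz] -> 4 lines: xoil bbxy aiyz mbo
Hunk 2: at line 1 remove [bbxy,aiyz] add [vokk,kfyz] -> 4 lines: xoil vokk kfyz mbo
Hunk 3: at line 1 remove [vokk,kfyz] add [hvn,lvn] -> 4 lines: xoil hvn lvn mbo
Hunk 4: at line 2 remove [lvn] add [jtn,elko,gwge] -> 6 lines: xoil hvn jtn elko gwge mbo
Hunk 5: at line 1 remove [hvn] add [okmnh,xdwj] -> 7 lines: xoil okmnh xdwj jtn elko gwge mbo

Answer: xoil
okmnh
xdwj
jtn
elko
gwge
mbo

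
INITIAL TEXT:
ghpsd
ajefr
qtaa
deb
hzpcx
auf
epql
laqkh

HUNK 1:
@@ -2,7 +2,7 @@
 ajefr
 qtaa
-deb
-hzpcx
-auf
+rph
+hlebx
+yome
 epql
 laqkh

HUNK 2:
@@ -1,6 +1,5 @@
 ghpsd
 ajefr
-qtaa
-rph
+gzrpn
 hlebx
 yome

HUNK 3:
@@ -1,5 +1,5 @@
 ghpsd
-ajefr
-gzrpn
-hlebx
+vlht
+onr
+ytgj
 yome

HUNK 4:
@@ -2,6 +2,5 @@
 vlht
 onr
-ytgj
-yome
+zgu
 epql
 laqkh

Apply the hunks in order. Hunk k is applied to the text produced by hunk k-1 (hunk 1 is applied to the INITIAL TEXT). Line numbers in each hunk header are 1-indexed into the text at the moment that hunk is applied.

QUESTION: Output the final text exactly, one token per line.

Hunk 1: at line 2 remove [deb,hzpcx,auf] add [rph,hlebx,yome] -> 8 lines: ghpsd ajefr qtaa rph hlebx yome epql laqkh
Hunk 2: at line 1 remove [qtaa,rph] add [gzrpn] -> 7 lines: ghpsd ajefr gzrpn hlebx yome epql laqkh
Hunk 3: at line 1 remove [ajefr,gzrpn,hlebx] add [vlht,onr,ytgj] -> 7 lines: ghpsd vlht onr ytgj yome epql laqkh
Hunk 4: at line 2 remove [ytgj,yome] add [zgu] -> 6 lines: ghpsd vlht onr zgu epql laqkh

Answer: ghpsd
vlht
onr
zgu
epql
laqkh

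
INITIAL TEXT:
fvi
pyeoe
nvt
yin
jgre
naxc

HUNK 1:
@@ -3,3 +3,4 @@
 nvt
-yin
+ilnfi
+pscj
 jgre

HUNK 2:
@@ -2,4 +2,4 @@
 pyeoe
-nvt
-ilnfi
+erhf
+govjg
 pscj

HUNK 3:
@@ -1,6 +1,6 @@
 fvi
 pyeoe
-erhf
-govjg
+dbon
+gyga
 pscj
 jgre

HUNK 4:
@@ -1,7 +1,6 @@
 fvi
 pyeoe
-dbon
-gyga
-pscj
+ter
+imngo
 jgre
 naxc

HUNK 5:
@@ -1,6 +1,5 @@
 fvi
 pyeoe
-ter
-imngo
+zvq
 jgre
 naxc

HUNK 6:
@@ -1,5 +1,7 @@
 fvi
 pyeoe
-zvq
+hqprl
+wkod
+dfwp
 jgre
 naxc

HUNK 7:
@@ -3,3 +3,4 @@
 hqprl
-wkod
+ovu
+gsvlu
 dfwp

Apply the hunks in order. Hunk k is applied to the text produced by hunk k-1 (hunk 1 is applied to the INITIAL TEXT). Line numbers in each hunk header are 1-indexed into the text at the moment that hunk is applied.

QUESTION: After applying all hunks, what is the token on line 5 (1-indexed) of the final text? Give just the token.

Hunk 1: at line 3 remove [yin] add [ilnfi,pscj] -> 7 lines: fvi pyeoe nvt ilnfi pscj jgre naxc
Hunk 2: at line 2 remove [nvt,ilnfi] add [erhf,govjg] -> 7 lines: fvi pyeoe erhf govjg pscj jgre naxc
Hunk 3: at line 1 remove [erhf,govjg] add [dbon,gyga] -> 7 lines: fvi pyeoe dbon gyga pscj jgre naxc
Hunk 4: at line 1 remove [dbon,gyga,pscj] add [ter,imngo] -> 6 lines: fvi pyeoe ter imngo jgre naxc
Hunk 5: at line 1 remove [ter,imngo] add [zvq] -> 5 lines: fvi pyeoe zvq jgre naxc
Hunk 6: at line 1 remove [zvq] add [hqprl,wkod,dfwp] -> 7 lines: fvi pyeoe hqprl wkod dfwp jgre naxc
Hunk 7: at line 3 remove [wkod] add [ovu,gsvlu] -> 8 lines: fvi pyeoe hqprl ovu gsvlu dfwp jgre naxc
Final line 5: gsvlu

Answer: gsvlu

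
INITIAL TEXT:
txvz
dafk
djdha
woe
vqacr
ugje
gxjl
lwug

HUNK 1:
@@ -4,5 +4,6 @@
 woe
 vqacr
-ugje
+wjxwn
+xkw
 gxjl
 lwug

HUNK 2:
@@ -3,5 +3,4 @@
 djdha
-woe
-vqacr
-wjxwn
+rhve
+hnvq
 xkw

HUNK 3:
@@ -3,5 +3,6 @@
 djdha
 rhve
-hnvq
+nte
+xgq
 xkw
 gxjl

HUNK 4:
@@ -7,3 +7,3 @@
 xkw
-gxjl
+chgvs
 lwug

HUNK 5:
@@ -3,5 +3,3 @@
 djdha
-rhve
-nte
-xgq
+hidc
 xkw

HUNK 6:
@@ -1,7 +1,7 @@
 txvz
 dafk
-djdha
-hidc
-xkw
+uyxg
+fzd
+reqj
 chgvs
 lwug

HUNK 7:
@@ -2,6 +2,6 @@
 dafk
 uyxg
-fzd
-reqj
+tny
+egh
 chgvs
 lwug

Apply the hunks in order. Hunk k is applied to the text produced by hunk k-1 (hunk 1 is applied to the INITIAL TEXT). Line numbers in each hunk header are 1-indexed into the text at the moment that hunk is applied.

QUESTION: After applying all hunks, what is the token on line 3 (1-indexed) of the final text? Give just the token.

Answer: uyxg

Derivation:
Hunk 1: at line 4 remove [ugje] add [wjxwn,xkw] -> 9 lines: txvz dafk djdha woe vqacr wjxwn xkw gxjl lwug
Hunk 2: at line 3 remove [woe,vqacr,wjxwn] add [rhve,hnvq] -> 8 lines: txvz dafk djdha rhve hnvq xkw gxjl lwug
Hunk 3: at line 3 remove [hnvq] add [nte,xgq] -> 9 lines: txvz dafk djdha rhve nte xgq xkw gxjl lwug
Hunk 4: at line 7 remove [gxjl] add [chgvs] -> 9 lines: txvz dafk djdha rhve nte xgq xkw chgvs lwug
Hunk 5: at line 3 remove [rhve,nte,xgq] add [hidc] -> 7 lines: txvz dafk djdha hidc xkw chgvs lwug
Hunk 6: at line 1 remove [djdha,hidc,xkw] add [uyxg,fzd,reqj] -> 7 lines: txvz dafk uyxg fzd reqj chgvs lwug
Hunk 7: at line 2 remove [fzd,reqj] add [tny,egh] -> 7 lines: txvz dafk uyxg tny egh chgvs lwug
Final line 3: uyxg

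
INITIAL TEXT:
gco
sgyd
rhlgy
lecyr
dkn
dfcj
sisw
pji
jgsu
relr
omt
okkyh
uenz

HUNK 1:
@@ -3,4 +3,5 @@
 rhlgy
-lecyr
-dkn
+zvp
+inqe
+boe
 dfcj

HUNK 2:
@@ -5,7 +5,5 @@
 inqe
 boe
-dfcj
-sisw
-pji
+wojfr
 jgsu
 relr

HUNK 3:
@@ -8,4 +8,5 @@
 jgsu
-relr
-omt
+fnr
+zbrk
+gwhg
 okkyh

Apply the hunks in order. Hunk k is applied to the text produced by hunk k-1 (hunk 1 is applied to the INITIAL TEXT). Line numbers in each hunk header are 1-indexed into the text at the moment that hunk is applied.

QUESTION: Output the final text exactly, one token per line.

Answer: gco
sgyd
rhlgy
zvp
inqe
boe
wojfr
jgsu
fnr
zbrk
gwhg
okkyh
uenz

Derivation:
Hunk 1: at line 3 remove [lecyr,dkn] add [zvp,inqe,boe] -> 14 lines: gco sgyd rhlgy zvp inqe boe dfcj sisw pji jgsu relr omt okkyh uenz
Hunk 2: at line 5 remove [dfcj,sisw,pji] add [wojfr] -> 12 lines: gco sgyd rhlgy zvp inqe boe wojfr jgsu relr omt okkyh uenz
Hunk 3: at line 8 remove [relr,omt] add [fnr,zbrk,gwhg] -> 13 lines: gco sgyd rhlgy zvp inqe boe wojfr jgsu fnr zbrk gwhg okkyh uenz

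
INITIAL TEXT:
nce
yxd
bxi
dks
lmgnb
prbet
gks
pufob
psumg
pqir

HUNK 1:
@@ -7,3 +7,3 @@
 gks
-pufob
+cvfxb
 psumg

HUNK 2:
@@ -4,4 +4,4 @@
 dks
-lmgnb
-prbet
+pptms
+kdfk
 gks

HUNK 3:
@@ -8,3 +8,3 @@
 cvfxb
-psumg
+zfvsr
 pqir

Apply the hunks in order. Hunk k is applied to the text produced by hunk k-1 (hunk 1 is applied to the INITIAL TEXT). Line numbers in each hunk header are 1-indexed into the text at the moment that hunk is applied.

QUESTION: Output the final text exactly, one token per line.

Hunk 1: at line 7 remove [pufob] add [cvfxb] -> 10 lines: nce yxd bxi dks lmgnb prbet gks cvfxb psumg pqir
Hunk 2: at line 4 remove [lmgnb,prbet] add [pptms,kdfk] -> 10 lines: nce yxd bxi dks pptms kdfk gks cvfxb psumg pqir
Hunk 3: at line 8 remove [psumg] add [zfvsr] -> 10 lines: nce yxd bxi dks pptms kdfk gks cvfxb zfvsr pqir

Answer: nce
yxd
bxi
dks
pptms
kdfk
gks
cvfxb
zfvsr
pqir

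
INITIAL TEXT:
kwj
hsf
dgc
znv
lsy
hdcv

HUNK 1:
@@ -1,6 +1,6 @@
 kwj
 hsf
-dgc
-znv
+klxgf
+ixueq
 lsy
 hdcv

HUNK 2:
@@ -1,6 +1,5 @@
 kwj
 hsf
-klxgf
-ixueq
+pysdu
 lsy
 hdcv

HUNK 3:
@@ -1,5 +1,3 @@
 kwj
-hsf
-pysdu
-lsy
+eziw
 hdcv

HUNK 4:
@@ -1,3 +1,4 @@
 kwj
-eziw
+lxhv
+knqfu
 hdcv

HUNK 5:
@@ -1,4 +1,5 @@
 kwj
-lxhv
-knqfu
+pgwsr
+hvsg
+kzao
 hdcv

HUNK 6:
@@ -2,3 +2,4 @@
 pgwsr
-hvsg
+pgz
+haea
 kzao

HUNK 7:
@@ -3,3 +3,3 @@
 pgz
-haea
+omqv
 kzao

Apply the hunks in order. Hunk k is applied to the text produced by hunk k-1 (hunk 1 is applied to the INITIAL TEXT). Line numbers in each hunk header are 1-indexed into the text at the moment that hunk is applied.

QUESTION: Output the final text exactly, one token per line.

Hunk 1: at line 1 remove [dgc,znv] add [klxgf,ixueq] -> 6 lines: kwj hsf klxgf ixueq lsy hdcv
Hunk 2: at line 1 remove [klxgf,ixueq] add [pysdu] -> 5 lines: kwj hsf pysdu lsy hdcv
Hunk 3: at line 1 remove [hsf,pysdu,lsy] add [eziw] -> 3 lines: kwj eziw hdcv
Hunk 4: at line 1 remove [eziw] add [lxhv,knqfu] -> 4 lines: kwj lxhv knqfu hdcv
Hunk 5: at line 1 remove [lxhv,knqfu] add [pgwsr,hvsg,kzao] -> 5 lines: kwj pgwsr hvsg kzao hdcv
Hunk 6: at line 2 remove [hvsg] add [pgz,haea] -> 6 lines: kwj pgwsr pgz haea kzao hdcv
Hunk 7: at line 3 remove [haea] add [omqv] -> 6 lines: kwj pgwsr pgz omqv kzao hdcv

Answer: kwj
pgwsr
pgz
omqv
kzao
hdcv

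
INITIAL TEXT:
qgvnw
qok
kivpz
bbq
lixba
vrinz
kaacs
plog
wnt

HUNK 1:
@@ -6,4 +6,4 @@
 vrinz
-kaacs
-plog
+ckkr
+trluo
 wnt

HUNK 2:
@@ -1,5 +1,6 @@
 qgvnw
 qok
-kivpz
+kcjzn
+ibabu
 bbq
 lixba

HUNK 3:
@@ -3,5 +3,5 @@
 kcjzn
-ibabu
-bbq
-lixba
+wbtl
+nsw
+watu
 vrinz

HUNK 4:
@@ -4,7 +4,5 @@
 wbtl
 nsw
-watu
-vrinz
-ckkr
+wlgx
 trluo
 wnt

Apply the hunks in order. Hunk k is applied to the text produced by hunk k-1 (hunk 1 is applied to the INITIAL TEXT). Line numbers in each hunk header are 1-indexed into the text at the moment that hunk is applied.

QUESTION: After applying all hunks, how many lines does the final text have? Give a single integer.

Answer: 8

Derivation:
Hunk 1: at line 6 remove [kaacs,plog] add [ckkr,trluo] -> 9 lines: qgvnw qok kivpz bbq lixba vrinz ckkr trluo wnt
Hunk 2: at line 1 remove [kivpz] add [kcjzn,ibabu] -> 10 lines: qgvnw qok kcjzn ibabu bbq lixba vrinz ckkr trluo wnt
Hunk 3: at line 3 remove [ibabu,bbq,lixba] add [wbtl,nsw,watu] -> 10 lines: qgvnw qok kcjzn wbtl nsw watu vrinz ckkr trluo wnt
Hunk 4: at line 4 remove [watu,vrinz,ckkr] add [wlgx] -> 8 lines: qgvnw qok kcjzn wbtl nsw wlgx trluo wnt
Final line count: 8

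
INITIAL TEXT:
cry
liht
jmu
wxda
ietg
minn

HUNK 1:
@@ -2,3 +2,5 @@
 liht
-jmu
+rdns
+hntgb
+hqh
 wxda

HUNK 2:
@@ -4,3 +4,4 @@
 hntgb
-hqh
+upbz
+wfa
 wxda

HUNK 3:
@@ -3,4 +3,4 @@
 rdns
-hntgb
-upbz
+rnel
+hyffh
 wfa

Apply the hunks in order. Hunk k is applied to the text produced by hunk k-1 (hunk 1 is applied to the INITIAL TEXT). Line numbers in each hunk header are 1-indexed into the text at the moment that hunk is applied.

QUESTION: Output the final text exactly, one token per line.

Hunk 1: at line 2 remove [jmu] add [rdns,hntgb,hqh] -> 8 lines: cry liht rdns hntgb hqh wxda ietg minn
Hunk 2: at line 4 remove [hqh] add [upbz,wfa] -> 9 lines: cry liht rdns hntgb upbz wfa wxda ietg minn
Hunk 3: at line 3 remove [hntgb,upbz] add [rnel,hyffh] -> 9 lines: cry liht rdns rnel hyffh wfa wxda ietg minn

Answer: cry
liht
rdns
rnel
hyffh
wfa
wxda
ietg
minn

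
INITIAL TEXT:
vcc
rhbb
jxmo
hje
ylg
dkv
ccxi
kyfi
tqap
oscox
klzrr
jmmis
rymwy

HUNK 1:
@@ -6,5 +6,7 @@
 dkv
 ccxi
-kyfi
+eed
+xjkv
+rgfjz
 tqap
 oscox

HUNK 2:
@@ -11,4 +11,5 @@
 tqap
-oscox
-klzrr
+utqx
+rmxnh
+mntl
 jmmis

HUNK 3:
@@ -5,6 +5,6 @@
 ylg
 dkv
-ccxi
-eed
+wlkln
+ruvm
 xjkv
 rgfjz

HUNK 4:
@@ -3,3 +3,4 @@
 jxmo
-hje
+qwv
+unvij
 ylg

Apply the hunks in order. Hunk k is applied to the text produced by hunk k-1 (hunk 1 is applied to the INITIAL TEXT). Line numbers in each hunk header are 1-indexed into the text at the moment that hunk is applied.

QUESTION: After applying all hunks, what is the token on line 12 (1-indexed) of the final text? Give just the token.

Hunk 1: at line 6 remove [kyfi] add [eed,xjkv,rgfjz] -> 15 lines: vcc rhbb jxmo hje ylg dkv ccxi eed xjkv rgfjz tqap oscox klzrr jmmis rymwy
Hunk 2: at line 11 remove [oscox,klzrr] add [utqx,rmxnh,mntl] -> 16 lines: vcc rhbb jxmo hje ylg dkv ccxi eed xjkv rgfjz tqap utqx rmxnh mntl jmmis rymwy
Hunk 3: at line 5 remove [ccxi,eed] add [wlkln,ruvm] -> 16 lines: vcc rhbb jxmo hje ylg dkv wlkln ruvm xjkv rgfjz tqap utqx rmxnh mntl jmmis rymwy
Hunk 4: at line 3 remove [hje] add [qwv,unvij] -> 17 lines: vcc rhbb jxmo qwv unvij ylg dkv wlkln ruvm xjkv rgfjz tqap utqx rmxnh mntl jmmis rymwy
Final line 12: tqap

Answer: tqap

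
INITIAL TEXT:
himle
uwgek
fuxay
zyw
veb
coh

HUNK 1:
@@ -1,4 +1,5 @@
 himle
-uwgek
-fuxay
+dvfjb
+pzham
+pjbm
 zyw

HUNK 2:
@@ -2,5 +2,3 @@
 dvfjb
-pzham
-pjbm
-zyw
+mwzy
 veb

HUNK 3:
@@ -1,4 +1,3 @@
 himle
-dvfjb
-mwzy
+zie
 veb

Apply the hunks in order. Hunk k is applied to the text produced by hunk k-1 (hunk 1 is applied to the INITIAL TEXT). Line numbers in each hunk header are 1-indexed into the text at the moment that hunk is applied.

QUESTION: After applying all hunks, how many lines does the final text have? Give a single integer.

Hunk 1: at line 1 remove [uwgek,fuxay] add [dvfjb,pzham,pjbm] -> 7 lines: himle dvfjb pzham pjbm zyw veb coh
Hunk 2: at line 2 remove [pzham,pjbm,zyw] add [mwzy] -> 5 lines: himle dvfjb mwzy veb coh
Hunk 3: at line 1 remove [dvfjb,mwzy] add [zie] -> 4 lines: himle zie veb coh
Final line count: 4

Answer: 4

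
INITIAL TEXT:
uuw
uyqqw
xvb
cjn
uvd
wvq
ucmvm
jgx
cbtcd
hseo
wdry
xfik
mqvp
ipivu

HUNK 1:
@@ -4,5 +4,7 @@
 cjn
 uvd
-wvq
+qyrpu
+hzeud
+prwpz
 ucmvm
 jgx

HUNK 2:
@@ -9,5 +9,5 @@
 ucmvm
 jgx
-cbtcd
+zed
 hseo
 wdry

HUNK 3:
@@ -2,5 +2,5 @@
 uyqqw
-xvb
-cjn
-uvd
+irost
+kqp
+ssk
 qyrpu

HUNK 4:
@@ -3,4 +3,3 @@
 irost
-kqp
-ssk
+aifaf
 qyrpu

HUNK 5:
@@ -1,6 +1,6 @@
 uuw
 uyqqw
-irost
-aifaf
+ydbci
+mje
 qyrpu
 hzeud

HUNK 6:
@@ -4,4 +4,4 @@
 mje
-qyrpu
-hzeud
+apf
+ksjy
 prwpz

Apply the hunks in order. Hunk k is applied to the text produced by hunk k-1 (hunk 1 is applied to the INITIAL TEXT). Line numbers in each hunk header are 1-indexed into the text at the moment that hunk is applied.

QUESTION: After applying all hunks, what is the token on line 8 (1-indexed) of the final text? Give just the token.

Hunk 1: at line 4 remove [wvq] add [qyrpu,hzeud,prwpz] -> 16 lines: uuw uyqqw xvb cjn uvd qyrpu hzeud prwpz ucmvm jgx cbtcd hseo wdry xfik mqvp ipivu
Hunk 2: at line 9 remove [cbtcd] add [zed] -> 16 lines: uuw uyqqw xvb cjn uvd qyrpu hzeud prwpz ucmvm jgx zed hseo wdry xfik mqvp ipivu
Hunk 3: at line 2 remove [xvb,cjn,uvd] add [irost,kqp,ssk] -> 16 lines: uuw uyqqw irost kqp ssk qyrpu hzeud prwpz ucmvm jgx zed hseo wdry xfik mqvp ipivu
Hunk 4: at line 3 remove [kqp,ssk] add [aifaf] -> 15 lines: uuw uyqqw irost aifaf qyrpu hzeud prwpz ucmvm jgx zed hseo wdry xfik mqvp ipivu
Hunk 5: at line 1 remove [irost,aifaf] add [ydbci,mje] -> 15 lines: uuw uyqqw ydbci mje qyrpu hzeud prwpz ucmvm jgx zed hseo wdry xfik mqvp ipivu
Hunk 6: at line 4 remove [qyrpu,hzeud] add [apf,ksjy] -> 15 lines: uuw uyqqw ydbci mje apf ksjy prwpz ucmvm jgx zed hseo wdry xfik mqvp ipivu
Final line 8: ucmvm

Answer: ucmvm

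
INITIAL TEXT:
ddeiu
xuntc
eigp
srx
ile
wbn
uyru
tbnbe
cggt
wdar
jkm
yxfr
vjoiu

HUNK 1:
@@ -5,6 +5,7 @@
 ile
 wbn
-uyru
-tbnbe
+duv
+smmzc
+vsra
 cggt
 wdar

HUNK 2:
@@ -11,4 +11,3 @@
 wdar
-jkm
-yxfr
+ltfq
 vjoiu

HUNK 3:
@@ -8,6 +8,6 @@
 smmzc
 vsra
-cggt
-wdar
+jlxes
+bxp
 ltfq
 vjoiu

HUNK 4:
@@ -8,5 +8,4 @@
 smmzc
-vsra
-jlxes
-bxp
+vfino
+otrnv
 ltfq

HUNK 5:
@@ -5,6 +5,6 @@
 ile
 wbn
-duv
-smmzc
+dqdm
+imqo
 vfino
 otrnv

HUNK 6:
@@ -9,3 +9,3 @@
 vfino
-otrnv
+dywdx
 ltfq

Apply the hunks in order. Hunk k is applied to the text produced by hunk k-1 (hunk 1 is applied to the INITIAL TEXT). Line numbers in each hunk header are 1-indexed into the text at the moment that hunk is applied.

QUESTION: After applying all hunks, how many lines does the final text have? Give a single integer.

Hunk 1: at line 5 remove [uyru,tbnbe] add [duv,smmzc,vsra] -> 14 lines: ddeiu xuntc eigp srx ile wbn duv smmzc vsra cggt wdar jkm yxfr vjoiu
Hunk 2: at line 11 remove [jkm,yxfr] add [ltfq] -> 13 lines: ddeiu xuntc eigp srx ile wbn duv smmzc vsra cggt wdar ltfq vjoiu
Hunk 3: at line 8 remove [cggt,wdar] add [jlxes,bxp] -> 13 lines: ddeiu xuntc eigp srx ile wbn duv smmzc vsra jlxes bxp ltfq vjoiu
Hunk 4: at line 8 remove [vsra,jlxes,bxp] add [vfino,otrnv] -> 12 lines: ddeiu xuntc eigp srx ile wbn duv smmzc vfino otrnv ltfq vjoiu
Hunk 5: at line 5 remove [duv,smmzc] add [dqdm,imqo] -> 12 lines: ddeiu xuntc eigp srx ile wbn dqdm imqo vfino otrnv ltfq vjoiu
Hunk 6: at line 9 remove [otrnv] add [dywdx] -> 12 lines: ddeiu xuntc eigp srx ile wbn dqdm imqo vfino dywdx ltfq vjoiu
Final line count: 12

Answer: 12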